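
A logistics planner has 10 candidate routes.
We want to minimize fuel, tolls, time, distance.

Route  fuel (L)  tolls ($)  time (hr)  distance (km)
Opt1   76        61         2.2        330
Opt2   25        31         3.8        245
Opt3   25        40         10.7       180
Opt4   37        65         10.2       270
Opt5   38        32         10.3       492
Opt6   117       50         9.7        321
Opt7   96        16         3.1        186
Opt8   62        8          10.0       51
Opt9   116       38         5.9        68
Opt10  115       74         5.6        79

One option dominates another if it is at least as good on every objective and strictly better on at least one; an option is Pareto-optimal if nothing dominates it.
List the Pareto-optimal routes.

Opt1, Opt2, Opt3, Opt7, Opt8, Opt9, Opt10

Opt1: not dominated (best time).
Opt2: not dominated.
Opt3: not dominated.
Opt4: dominated by Opt2 (fuel 25≤37, tolls 31≤65, time 3.8≤10.2, distance 245≤270).
Opt5: dominated by Opt2 (fuel 25≤38, tolls 31≤32, time 3.8≤10.3, distance 245≤492).
Opt6: dominated by Opt2 (fuel 25≤117, tolls 31≤50, time 3.8≤9.7, distance 245≤321).
Opt7: not dominated.
Opt8: not dominated (best tolls).
Opt9: not dominated.
Opt10: not dominated.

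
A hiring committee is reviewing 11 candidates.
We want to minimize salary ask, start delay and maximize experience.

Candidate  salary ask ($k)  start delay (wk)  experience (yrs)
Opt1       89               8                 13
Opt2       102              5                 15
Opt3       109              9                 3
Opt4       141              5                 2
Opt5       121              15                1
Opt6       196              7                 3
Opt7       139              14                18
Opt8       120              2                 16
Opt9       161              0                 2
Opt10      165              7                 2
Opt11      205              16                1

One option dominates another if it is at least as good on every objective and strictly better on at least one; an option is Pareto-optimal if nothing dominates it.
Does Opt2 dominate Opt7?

No

Opt2 vs Opt7: Opt2 is worse on experience (15 vs 18), so it does not dominate Opt7.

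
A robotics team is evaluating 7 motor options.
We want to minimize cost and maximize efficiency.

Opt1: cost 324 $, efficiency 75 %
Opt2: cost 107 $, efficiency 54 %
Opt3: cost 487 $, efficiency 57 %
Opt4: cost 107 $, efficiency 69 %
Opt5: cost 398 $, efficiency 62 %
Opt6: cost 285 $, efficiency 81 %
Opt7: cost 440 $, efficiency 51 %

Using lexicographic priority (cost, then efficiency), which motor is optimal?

Opt4

First minimize cost: best is 107, kept {Opt2, Opt4}.
Then maximize efficiency: best is 69, kept {Opt4}.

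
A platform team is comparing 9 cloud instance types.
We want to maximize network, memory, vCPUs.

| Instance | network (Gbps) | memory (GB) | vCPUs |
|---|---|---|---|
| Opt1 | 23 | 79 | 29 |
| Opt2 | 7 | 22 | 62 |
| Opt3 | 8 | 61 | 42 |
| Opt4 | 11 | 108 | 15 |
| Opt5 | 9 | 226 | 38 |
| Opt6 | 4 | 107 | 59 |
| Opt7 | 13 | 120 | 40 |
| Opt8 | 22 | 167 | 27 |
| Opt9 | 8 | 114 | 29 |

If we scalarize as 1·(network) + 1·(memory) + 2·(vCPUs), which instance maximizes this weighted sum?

Opt5

Opt1: 1·23 + 1·79 + 2·29 = 160
Opt2: 1·7 + 1·22 + 2·62 = 153
Opt3: 1·8 + 1·61 + 2·42 = 153
Opt4: 1·11 + 1·108 + 2·15 = 149
Opt5: 1·9 + 1·226 + 2·38 = 311
Opt6: 1·4 + 1·107 + 2·59 = 229
Opt7: 1·13 + 1·120 + 2·40 = 213
Opt8: 1·22 + 1·167 + 2·27 = 243
Opt9: 1·8 + 1·114 + 2·29 = 180
Highest: Opt5 at 311.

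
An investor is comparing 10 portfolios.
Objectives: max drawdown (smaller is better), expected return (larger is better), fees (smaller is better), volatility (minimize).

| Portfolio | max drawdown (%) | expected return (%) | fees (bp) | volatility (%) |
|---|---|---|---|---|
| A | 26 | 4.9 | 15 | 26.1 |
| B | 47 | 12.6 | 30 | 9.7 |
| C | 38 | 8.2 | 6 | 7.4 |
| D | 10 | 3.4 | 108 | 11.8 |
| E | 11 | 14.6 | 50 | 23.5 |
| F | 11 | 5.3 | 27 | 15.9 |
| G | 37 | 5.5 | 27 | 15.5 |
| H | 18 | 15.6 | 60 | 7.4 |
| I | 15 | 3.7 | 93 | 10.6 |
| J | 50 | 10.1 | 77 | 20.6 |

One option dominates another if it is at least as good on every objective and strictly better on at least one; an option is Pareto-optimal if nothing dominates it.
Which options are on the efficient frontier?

A, B, C, D, E, F, G, H, I

A: not dominated.
B: not dominated.
C: not dominated (best fees).
D: not dominated (best max drawdown).
E: not dominated.
F: not dominated.
G: not dominated.
H: not dominated (best expected return).
I: not dominated.
J: dominated by B (max drawdown 47≤50, expected return 12.6≥10.1, fees 30≤77, volatility 9.7≤20.6).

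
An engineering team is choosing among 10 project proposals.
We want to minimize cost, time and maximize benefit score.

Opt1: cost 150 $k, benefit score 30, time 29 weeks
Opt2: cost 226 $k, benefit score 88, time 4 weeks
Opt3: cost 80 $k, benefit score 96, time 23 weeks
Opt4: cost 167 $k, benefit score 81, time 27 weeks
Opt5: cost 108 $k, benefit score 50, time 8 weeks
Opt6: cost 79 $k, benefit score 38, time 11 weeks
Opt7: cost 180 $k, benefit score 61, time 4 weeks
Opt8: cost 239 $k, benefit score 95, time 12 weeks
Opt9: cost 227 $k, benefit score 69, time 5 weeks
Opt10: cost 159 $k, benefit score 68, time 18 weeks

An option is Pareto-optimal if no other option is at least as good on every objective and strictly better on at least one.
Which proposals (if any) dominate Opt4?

Opt3

Opt3: cost 80≤167, benefit score 96≥81, time 23≤27 — dominates Opt4.
Others (Opt1, Opt2, Opt5, Opt6, Opt7, Opt8, Opt9, Opt10) are each worse than Opt4 on at least one objective.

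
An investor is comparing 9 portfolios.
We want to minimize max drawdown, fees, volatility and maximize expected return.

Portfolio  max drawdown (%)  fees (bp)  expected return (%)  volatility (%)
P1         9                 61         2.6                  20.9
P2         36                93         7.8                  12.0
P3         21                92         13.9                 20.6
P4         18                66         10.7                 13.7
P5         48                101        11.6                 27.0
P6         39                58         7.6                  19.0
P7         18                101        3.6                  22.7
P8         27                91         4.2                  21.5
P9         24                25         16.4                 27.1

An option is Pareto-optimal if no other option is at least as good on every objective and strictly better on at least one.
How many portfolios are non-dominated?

P1: not dominated (best max drawdown).
P2: not dominated (best volatility).
P3: not dominated.
P4: not dominated.
P5: dominated by P3 (max drawdown 21≤48, fees 92≤101, expected return 13.9≥11.6, volatility 20.6≤27.0).
P6: not dominated.
P7: dominated by P4 (max drawdown 18≤18, fees 66≤101, expected return 10.7≥3.6, volatility 13.7≤22.7).
P8: dominated by P4 (max drawdown 18≤27, fees 66≤91, expected return 10.7≥4.2, volatility 13.7≤21.5).
P9: not dominated (best fees).
Pareto-optimal: P1, P2, P3, P4, P6, P9 → 6.

6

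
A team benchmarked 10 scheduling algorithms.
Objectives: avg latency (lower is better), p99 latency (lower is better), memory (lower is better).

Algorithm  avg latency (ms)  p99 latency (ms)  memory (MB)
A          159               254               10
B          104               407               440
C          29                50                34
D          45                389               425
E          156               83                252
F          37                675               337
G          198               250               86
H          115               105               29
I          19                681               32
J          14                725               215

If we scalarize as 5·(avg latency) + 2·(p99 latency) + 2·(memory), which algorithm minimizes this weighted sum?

A: 5·159 + 2·254 + 2·10 = 1323
B: 5·104 + 2·407 + 2·440 = 2214
C: 5·29 + 2·50 + 2·34 = 313
D: 5·45 + 2·389 + 2·425 = 1853
E: 5·156 + 2·83 + 2·252 = 1450
F: 5·37 + 2·675 + 2·337 = 2209
G: 5·198 + 2·250 + 2·86 = 1662
H: 5·115 + 2·105 + 2·29 = 843
I: 5·19 + 2·681 + 2·32 = 1521
J: 5·14 + 2·725 + 2·215 = 1950
Lowest: C at 313.

C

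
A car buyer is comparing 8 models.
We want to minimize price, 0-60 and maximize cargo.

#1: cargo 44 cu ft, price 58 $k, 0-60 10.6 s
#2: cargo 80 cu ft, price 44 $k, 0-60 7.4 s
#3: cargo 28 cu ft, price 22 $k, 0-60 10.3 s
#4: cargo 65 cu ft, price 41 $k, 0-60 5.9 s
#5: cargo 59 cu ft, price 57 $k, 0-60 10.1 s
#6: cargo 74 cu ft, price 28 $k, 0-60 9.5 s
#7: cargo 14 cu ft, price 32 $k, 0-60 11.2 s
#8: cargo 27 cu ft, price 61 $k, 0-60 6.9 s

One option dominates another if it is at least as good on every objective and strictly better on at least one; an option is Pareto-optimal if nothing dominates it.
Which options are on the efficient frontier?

#2, #3, #4, #6

#1: dominated by #2 (cargo 80≥44, price 44≤58, 0-60 7.4≤10.6).
#2: not dominated (best cargo).
#3: not dominated (best price).
#4: not dominated (best 0-60).
#5: dominated by #2 (cargo 80≥59, price 44≤57, 0-60 7.4≤10.1).
#6: not dominated.
#7: dominated by #3 (cargo 28≥14, price 22≤32, 0-60 10.3≤11.2).
#8: dominated by #4 (cargo 65≥27, price 41≤61, 0-60 5.9≤6.9).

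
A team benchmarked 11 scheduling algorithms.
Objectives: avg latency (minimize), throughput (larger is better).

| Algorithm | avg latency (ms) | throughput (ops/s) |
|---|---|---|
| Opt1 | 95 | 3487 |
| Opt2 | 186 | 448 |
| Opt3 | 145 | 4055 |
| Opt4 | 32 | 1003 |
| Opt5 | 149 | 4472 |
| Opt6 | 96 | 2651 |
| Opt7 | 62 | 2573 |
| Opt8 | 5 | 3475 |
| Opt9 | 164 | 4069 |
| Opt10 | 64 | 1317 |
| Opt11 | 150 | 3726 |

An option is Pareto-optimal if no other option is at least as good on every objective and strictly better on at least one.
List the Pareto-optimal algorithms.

Opt1: not dominated.
Opt2: dominated by Opt1 (avg latency 95≤186, throughput 3487≥448).
Opt3: not dominated.
Opt4: dominated by Opt8 (avg latency 5≤32, throughput 3475≥1003).
Opt5: not dominated (best throughput).
Opt6: dominated by Opt1 (avg latency 95≤96, throughput 3487≥2651).
Opt7: dominated by Opt8 (avg latency 5≤62, throughput 3475≥2573).
Opt8: not dominated (best avg latency).
Opt9: dominated by Opt5 (avg latency 149≤164, throughput 4472≥4069).
Opt10: dominated by Opt7 (avg latency 62≤64, throughput 2573≥1317).
Opt11: dominated by Opt3 (avg latency 145≤150, throughput 4055≥3726).

Opt1, Opt3, Opt5, Opt8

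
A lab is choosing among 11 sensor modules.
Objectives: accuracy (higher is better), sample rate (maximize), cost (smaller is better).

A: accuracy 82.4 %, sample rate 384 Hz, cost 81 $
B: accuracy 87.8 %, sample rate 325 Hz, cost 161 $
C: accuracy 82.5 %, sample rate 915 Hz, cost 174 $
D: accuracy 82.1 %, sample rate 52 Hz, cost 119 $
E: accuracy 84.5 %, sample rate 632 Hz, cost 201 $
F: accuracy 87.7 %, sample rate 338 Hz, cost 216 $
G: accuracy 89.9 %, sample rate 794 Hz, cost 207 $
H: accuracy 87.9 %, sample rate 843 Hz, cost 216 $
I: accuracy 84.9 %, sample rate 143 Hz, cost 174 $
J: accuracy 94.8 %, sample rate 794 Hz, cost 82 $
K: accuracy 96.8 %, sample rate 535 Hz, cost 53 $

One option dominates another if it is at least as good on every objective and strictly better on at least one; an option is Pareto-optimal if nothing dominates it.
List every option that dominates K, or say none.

A: worse on accuracy (82.4 vs 96.8).
B: worse on accuracy (87.8 vs 96.8).
C: worse on accuracy (82.5 vs 96.8).
D: worse on accuracy (82.1 vs 96.8).
E: worse on accuracy (84.5 vs 96.8).
F: worse on accuracy (87.7 vs 96.8).
G: worse on accuracy (89.9 vs 96.8).
H: worse on accuracy (87.9 vs 96.8).
I: worse on accuracy (84.9 vs 96.8).
J: worse on accuracy (94.8 vs 96.8).
No option dominates K.

none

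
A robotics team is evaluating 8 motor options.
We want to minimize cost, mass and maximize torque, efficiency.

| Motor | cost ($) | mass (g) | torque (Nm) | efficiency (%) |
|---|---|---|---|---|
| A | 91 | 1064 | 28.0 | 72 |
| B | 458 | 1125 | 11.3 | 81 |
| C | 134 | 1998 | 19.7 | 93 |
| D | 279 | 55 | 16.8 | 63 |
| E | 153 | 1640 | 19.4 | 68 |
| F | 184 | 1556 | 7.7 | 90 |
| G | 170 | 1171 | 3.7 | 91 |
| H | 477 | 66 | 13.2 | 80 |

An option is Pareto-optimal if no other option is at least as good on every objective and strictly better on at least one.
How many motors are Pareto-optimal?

A: not dominated (best cost).
B: not dominated.
C: not dominated (best efficiency).
D: not dominated (best mass).
E: dominated by A (cost 91≤153, mass 1064≤1640, torque 28.0≥19.4, efficiency 72≥68).
F: not dominated.
G: not dominated.
H: not dominated.
Pareto-optimal: A, B, C, D, F, G, H → 7.

7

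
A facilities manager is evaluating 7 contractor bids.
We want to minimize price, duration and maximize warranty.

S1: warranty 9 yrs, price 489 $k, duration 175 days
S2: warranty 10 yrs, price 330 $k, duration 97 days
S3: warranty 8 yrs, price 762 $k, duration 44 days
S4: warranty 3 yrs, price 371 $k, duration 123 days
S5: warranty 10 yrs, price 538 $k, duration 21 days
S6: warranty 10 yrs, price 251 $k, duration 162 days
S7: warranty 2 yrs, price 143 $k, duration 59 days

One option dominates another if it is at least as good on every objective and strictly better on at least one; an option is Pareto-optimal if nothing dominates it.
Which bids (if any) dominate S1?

S2, S6

S2: warranty 10≥9, price 330≤489, duration 97≤175 — dominates S1.
S6: warranty 10≥9, price 251≤489, duration 162≤175 — dominates S1.
Others (S3, S4, S5, S7) are each worse than S1 on at least one objective.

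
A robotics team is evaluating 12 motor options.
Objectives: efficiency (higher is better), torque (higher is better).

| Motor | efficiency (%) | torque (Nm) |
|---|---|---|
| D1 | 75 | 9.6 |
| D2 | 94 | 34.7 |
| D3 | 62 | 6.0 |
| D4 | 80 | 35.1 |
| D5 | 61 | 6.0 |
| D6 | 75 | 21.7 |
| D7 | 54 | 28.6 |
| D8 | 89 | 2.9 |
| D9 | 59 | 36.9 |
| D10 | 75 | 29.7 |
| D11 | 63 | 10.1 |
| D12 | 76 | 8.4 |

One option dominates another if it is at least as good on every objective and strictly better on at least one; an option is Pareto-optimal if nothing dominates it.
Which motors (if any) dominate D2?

none

D1: worse on efficiency (75 vs 94).
D3: worse on efficiency (62 vs 94).
D4: worse on efficiency (80 vs 94).
D5: worse on efficiency (61 vs 94).
D6: worse on efficiency (75 vs 94).
D7: worse on efficiency (54 vs 94).
D8: worse on efficiency (89 vs 94).
D9: worse on efficiency (59 vs 94).
D10: worse on efficiency (75 vs 94).
D11: worse on efficiency (63 vs 94).
D12: worse on efficiency (76 vs 94).
No option dominates D2.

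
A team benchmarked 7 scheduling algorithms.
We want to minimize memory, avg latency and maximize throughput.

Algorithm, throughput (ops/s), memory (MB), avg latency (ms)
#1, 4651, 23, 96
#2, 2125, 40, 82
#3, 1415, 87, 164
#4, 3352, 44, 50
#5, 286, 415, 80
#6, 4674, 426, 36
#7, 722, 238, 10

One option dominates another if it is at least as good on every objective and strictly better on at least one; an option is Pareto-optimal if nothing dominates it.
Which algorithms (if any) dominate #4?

#1: worse on avg latency (96 vs 50).
#2: worse on throughput (2125 vs 3352).
#3: worse on throughput (1415 vs 3352).
#5: worse on throughput (286 vs 3352).
#6: worse on memory (426 vs 44).
#7: worse on throughput (722 vs 3352).
No option dominates #4.

none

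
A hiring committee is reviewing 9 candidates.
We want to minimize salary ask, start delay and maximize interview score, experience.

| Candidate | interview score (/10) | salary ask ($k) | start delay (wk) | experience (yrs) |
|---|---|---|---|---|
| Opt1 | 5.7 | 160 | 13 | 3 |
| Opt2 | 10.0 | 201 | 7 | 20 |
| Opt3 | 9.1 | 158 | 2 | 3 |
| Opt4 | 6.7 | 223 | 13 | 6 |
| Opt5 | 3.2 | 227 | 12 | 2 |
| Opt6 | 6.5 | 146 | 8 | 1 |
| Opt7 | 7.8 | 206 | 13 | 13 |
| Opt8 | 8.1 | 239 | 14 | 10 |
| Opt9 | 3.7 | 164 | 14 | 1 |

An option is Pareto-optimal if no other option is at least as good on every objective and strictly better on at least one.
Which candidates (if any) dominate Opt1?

Opt3

Opt3: interview score 9.1≥5.7, salary ask 158≤160, start delay 2≤13, experience 3≥3 — dominates Opt1.
Others (Opt2, Opt4, Opt5, Opt6, Opt7, Opt8, Opt9) are each worse than Opt1 on at least one objective.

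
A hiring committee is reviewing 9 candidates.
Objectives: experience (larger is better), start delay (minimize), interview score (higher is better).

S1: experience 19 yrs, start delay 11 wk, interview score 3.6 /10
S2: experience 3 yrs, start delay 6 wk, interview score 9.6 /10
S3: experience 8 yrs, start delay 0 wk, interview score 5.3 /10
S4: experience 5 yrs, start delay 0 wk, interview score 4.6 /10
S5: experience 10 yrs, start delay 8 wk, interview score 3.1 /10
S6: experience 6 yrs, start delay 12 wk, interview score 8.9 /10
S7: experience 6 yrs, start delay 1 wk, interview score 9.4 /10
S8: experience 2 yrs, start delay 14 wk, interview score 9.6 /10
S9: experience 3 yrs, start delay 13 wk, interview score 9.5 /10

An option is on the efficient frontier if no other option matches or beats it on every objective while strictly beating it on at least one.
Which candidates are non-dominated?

S1: not dominated (best experience).
S2: not dominated.
S3: not dominated.
S4: dominated by S3 (experience 8≥5, start delay 0≤0, interview score 5.3≥4.6).
S5: not dominated.
S6: dominated by S7 (experience 6≥6, start delay 1≤12, interview score 9.4≥8.9).
S7: not dominated.
S8: dominated by S2 (experience 3≥2, start delay 6≤14, interview score 9.6≥9.6).
S9: dominated by S2 (experience 3≥3, start delay 6≤13, interview score 9.6≥9.5).

S1, S2, S3, S5, S7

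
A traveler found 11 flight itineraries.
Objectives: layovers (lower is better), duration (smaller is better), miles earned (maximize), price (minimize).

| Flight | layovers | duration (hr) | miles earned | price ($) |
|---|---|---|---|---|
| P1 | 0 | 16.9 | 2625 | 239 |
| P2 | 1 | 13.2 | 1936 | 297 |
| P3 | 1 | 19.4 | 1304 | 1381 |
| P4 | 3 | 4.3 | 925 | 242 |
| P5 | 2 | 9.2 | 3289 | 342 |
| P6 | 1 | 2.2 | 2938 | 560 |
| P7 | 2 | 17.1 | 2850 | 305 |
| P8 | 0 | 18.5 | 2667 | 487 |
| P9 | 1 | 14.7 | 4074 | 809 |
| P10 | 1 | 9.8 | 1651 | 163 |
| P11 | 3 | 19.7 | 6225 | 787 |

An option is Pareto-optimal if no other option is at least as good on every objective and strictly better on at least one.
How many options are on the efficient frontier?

P1: not dominated.
P2: not dominated.
P3: dominated by P1 (layovers 0≤1, duration 16.9≤19.4, miles earned 2625≥1304, price 239≤1381).
P4: not dominated.
P5: not dominated.
P6: not dominated (best duration).
P7: not dominated.
P8: not dominated.
P9: not dominated.
P10: not dominated (best price).
P11: not dominated (best miles earned).
Pareto-optimal: P1, P2, P4, P5, P6, P7, P8, P9, P10, P11 → 10.

10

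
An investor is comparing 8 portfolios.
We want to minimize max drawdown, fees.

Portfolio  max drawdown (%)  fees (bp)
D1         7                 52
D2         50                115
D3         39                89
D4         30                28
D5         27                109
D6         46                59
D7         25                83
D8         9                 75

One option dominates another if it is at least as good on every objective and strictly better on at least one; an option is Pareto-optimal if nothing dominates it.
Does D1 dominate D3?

D1 vs D3: max drawdown 7≤39, fees 52≤89 — D1 is at least as good on every objective with at least one strict improvement.

Yes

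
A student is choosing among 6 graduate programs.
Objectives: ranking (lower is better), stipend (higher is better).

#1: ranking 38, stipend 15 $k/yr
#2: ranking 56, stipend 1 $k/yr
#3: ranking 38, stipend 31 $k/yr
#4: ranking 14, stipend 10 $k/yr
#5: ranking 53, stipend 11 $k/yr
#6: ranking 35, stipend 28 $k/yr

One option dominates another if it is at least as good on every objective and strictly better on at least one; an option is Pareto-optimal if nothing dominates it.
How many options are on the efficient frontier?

3

#1: dominated by #3 (ranking 38≤38, stipend 31≥15).
#2: dominated by #1 (ranking 38≤56, stipend 15≥1).
#3: not dominated (best stipend).
#4: not dominated (best ranking).
#5: dominated by #1 (ranking 38≤53, stipend 15≥11).
#6: not dominated.
Pareto-optimal: #3, #4, #6 → 3.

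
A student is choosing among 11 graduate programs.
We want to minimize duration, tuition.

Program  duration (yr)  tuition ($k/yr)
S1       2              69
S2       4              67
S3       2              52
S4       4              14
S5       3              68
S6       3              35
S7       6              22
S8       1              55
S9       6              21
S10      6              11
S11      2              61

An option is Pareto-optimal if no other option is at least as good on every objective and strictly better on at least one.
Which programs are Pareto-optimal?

S3, S4, S6, S8, S10

S1: dominated by S3 (duration 2≤2, tuition 52≤69).
S2: dominated by S3 (duration 2≤4, tuition 52≤67).
S3: not dominated.
S4: not dominated.
S5: dominated by S3 (duration 2≤3, tuition 52≤68).
S6: not dominated.
S7: dominated by S4 (duration 4≤6, tuition 14≤22).
S8: not dominated (best duration).
S9: dominated by S4 (duration 4≤6, tuition 14≤21).
S10: not dominated (best tuition).
S11: dominated by S3 (duration 2≤2, tuition 52≤61).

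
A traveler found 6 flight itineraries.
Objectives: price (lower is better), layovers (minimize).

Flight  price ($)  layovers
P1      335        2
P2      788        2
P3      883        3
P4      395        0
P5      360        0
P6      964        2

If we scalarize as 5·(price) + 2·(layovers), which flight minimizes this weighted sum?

P1

P1: 5·335 + 2·2 = 1679
P2: 5·788 + 2·2 = 3944
P3: 5·883 + 2·3 = 4421
P4: 5·395 + 2·0 = 1975
P5: 5·360 + 2·0 = 1800
P6: 5·964 + 2·2 = 4824
Lowest: P1 at 1679.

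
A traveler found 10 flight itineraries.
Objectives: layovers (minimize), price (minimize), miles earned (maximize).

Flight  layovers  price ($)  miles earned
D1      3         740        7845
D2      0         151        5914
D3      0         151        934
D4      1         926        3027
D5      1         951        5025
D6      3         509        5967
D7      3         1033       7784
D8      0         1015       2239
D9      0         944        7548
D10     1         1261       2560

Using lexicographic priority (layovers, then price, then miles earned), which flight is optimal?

D2

First minimize layovers: best is 0, kept {D2, D3, D8, D9}.
Then minimize price: best is 151, kept {D2, D3}.
Then maximize miles earned: best is 5914, kept {D2}.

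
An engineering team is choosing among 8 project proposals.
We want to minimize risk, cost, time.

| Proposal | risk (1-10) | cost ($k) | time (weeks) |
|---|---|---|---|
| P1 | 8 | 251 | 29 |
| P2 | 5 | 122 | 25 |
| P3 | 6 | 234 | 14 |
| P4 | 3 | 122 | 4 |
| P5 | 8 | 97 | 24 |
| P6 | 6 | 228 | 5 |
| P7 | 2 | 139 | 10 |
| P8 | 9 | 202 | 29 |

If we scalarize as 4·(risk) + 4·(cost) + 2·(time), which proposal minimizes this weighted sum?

P1: 4·8 + 4·251 + 2·29 = 1094
P2: 4·5 + 4·122 + 2·25 = 558
P3: 4·6 + 4·234 + 2·14 = 988
P4: 4·3 + 4·122 + 2·4 = 508
P5: 4·8 + 4·97 + 2·24 = 468
P6: 4·6 + 4·228 + 2·5 = 946
P7: 4·2 + 4·139 + 2·10 = 584
P8: 4·9 + 4·202 + 2·29 = 902
Lowest: P5 at 468.

P5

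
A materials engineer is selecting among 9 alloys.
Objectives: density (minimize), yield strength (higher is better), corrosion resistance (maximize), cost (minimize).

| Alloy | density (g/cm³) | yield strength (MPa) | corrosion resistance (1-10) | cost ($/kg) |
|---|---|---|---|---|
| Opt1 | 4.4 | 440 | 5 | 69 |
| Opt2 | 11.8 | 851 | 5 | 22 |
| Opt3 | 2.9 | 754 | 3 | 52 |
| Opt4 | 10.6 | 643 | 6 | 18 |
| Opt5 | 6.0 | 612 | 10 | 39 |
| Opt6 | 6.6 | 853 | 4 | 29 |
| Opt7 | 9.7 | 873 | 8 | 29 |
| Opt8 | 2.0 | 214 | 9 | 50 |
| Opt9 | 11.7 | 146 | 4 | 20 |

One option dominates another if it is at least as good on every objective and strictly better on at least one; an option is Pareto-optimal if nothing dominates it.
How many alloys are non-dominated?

Opt1: not dominated.
Opt2: not dominated.
Opt3: not dominated.
Opt4: not dominated (best cost).
Opt5: not dominated (best corrosion resistance).
Opt6: not dominated.
Opt7: not dominated (best yield strength).
Opt8: not dominated (best density).
Opt9: dominated by Opt4 (density 10.6≤11.7, yield strength 643≥146, corrosion resistance 6≥4, cost 18≤20).
Pareto-optimal: Opt1, Opt2, Opt3, Opt4, Opt5, Opt6, Opt7, Opt8 → 8.

8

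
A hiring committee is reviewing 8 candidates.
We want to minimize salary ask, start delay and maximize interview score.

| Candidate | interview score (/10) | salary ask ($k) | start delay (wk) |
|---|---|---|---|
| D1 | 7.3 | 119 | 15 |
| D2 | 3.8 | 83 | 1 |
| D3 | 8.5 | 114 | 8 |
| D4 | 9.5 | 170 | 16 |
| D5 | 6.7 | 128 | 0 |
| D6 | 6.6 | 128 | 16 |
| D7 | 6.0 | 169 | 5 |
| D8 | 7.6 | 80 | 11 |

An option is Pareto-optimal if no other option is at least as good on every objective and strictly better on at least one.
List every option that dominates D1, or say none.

D3, D8

D3: interview score 8.5≥7.3, salary ask 114≤119, start delay 8≤15 — dominates D1.
D8: interview score 7.6≥7.3, salary ask 80≤119, start delay 11≤15 — dominates D1.
Others (D2, D4, D5, D6, D7) are each worse than D1 on at least one objective.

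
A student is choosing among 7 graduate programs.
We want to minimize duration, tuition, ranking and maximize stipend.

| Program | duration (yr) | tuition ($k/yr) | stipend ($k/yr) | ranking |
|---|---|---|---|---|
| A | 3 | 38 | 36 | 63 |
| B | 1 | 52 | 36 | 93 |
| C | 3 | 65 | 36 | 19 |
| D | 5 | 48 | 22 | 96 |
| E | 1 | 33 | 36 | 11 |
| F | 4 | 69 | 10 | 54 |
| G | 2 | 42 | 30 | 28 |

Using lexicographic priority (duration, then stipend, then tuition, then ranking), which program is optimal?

E

First minimize duration: best is 1, kept {B, E}.
Then maximize stipend: best is 36, kept {B, E}.
Then minimize tuition: best is 33, kept {E}.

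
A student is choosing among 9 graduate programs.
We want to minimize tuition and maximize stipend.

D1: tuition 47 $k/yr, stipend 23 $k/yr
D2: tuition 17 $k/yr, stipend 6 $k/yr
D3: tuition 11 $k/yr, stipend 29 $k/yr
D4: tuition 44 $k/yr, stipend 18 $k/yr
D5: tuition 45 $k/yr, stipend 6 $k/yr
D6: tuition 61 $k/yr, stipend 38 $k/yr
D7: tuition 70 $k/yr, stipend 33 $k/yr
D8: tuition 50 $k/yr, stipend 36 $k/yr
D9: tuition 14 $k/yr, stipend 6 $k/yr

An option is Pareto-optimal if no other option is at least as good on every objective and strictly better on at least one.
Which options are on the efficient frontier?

D1: dominated by D3 (tuition 11≤47, stipend 29≥23).
D2: dominated by D3 (tuition 11≤17, stipend 29≥6).
D3: not dominated (best tuition).
D4: dominated by D3 (tuition 11≤44, stipend 29≥18).
D5: dominated by D2 (tuition 17≤45, stipend 6≥6).
D6: not dominated (best stipend).
D7: dominated by D6 (tuition 61≤70, stipend 38≥33).
D8: not dominated.
D9: dominated by D3 (tuition 11≤14, stipend 29≥6).

D3, D6, D8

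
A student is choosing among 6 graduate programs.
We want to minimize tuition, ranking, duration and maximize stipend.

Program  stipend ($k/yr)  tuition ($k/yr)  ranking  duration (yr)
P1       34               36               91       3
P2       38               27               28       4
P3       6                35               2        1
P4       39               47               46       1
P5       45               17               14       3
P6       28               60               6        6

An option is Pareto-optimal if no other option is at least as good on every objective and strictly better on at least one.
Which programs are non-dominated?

P1: dominated by P5 (stipend 45≥34, tuition 17≤36, ranking 14≤91, duration 3≤3).
P2: dominated by P5 (stipend 45≥38, tuition 17≤27, ranking 14≤28, duration 3≤4).
P3: not dominated (best ranking).
P4: not dominated.
P5: not dominated (best stipend).
P6: not dominated.

P3, P4, P5, P6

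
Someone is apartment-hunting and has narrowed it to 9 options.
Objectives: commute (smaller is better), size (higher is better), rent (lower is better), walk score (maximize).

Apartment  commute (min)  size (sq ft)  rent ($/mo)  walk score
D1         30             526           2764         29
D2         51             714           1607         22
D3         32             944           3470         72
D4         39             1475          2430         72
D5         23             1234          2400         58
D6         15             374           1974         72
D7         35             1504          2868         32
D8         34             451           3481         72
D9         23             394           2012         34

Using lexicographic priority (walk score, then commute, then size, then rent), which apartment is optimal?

D6

First maximize walk score: best is 72, kept {D3, D4, D6, D8}.
Then minimize commute: best is 15, kept {D6}.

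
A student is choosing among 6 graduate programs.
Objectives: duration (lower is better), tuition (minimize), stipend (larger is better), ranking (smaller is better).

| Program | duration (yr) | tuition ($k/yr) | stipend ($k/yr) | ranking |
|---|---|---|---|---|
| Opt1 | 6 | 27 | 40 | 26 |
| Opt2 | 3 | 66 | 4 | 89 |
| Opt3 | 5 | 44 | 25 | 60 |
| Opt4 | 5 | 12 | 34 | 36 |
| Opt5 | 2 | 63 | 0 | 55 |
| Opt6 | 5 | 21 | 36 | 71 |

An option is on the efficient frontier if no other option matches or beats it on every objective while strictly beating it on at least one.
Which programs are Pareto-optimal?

Opt1: not dominated (best stipend).
Opt2: not dominated.
Opt3: dominated by Opt4 (duration 5≤5, tuition 12≤44, stipend 34≥25, ranking 36≤60).
Opt4: not dominated (best tuition).
Opt5: not dominated (best duration).
Opt6: not dominated.

Opt1, Opt2, Opt4, Opt5, Opt6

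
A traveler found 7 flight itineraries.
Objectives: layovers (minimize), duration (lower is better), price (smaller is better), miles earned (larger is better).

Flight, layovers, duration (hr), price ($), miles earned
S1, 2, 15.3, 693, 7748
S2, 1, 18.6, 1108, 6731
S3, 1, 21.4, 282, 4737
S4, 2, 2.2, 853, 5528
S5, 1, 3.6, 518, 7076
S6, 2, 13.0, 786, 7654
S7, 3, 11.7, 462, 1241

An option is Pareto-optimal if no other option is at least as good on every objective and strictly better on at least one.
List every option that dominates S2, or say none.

S5: layovers 1≤1, duration 3.6≤18.6, price 518≤1108, miles earned 7076≥6731 — dominates S2.
Others (S1, S3, S4, S6, S7) are each worse than S2 on at least one objective.

S5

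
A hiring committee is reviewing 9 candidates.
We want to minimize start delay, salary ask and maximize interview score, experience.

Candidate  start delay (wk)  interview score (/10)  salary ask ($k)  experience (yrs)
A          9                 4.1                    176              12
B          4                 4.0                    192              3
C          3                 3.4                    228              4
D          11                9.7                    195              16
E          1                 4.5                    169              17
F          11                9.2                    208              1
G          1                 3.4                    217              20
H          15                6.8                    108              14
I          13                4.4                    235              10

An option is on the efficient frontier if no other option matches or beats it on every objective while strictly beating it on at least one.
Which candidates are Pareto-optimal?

A: dominated by E (start delay 1≤9, interview score 4.5≥4.1, salary ask 169≤176, experience 17≥12).
B: dominated by E (start delay 1≤4, interview score 4.5≥4.0, salary ask 169≤192, experience 17≥3).
C: dominated by E (start delay 1≤3, interview score 4.5≥3.4, salary ask 169≤228, experience 17≥4).
D: not dominated (best interview score).
E: not dominated.
F: dominated by D (start delay 11≤11, interview score 9.7≥9.2, salary ask 195≤208, experience 16≥1).
G: not dominated (best experience).
H: not dominated (best salary ask).
I: dominated by D (start delay 11≤13, interview score 9.7≥4.4, salary ask 195≤235, experience 16≥10).

D, E, G, H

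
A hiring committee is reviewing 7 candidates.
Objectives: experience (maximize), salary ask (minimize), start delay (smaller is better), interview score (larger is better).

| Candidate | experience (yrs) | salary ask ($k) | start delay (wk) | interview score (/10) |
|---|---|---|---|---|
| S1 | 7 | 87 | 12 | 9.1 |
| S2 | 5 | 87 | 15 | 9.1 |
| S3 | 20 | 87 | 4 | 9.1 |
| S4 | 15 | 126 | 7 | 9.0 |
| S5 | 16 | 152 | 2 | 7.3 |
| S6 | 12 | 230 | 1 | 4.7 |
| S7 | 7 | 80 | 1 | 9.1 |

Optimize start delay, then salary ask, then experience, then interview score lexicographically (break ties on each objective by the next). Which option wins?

S7

First minimize start delay: best is 1, kept {S6, S7}.
Then minimize salary ask: best is 80, kept {S7}.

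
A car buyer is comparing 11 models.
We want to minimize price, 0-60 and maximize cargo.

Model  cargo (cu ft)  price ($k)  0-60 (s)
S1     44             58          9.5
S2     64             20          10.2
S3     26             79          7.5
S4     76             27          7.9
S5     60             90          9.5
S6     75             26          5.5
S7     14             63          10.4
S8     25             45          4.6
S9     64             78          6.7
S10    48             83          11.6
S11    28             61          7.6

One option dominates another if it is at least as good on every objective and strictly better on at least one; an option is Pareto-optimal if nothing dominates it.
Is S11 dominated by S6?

Yes

S6 vs S11: cargo 75≥28, price 26≤61, 0-60 5.5≤7.6 — S6 is at least as good on every objective with at least one strict improvement.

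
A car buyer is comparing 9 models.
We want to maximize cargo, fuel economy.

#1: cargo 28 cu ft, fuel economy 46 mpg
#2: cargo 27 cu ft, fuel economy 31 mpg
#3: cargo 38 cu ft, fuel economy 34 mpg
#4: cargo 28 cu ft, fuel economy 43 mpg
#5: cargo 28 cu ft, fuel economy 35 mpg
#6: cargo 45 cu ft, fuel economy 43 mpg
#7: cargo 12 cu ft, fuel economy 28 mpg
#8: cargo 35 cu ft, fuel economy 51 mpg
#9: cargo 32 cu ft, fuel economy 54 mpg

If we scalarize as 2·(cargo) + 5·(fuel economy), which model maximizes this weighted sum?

#1: 2·28 + 5·46 = 286
#2: 2·27 + 5·31 = 209
#3: 2·38 + 5·34 = 246
#4: 2·28 + 5·43 = 271
#5: 2·28 + 5·35 = 231
#6: 2·45 + 5·43 = 305
#7: 2·12 + 5·28 = 164
#8: 2·35 + 5·51 = 325
#9: 2·32 + 5·54 = 334
Highest: #9 at 334.

#9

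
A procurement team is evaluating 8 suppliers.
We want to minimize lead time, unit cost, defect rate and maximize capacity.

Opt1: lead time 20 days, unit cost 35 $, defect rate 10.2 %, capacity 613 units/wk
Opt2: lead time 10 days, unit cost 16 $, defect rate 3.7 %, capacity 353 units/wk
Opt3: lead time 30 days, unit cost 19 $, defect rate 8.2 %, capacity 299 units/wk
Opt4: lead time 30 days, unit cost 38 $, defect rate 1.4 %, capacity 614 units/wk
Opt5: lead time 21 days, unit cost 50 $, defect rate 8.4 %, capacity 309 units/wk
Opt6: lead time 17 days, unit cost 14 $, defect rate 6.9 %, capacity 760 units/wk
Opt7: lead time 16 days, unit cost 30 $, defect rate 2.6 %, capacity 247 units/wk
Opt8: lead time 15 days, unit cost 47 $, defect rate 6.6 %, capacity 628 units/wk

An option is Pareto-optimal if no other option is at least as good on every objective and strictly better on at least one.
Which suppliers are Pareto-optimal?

Opt2, Opt4, Opt6, Opt7, Opt8

Opt1: dominated by Opt6 (lead time 17≤20, unit cost 14≤35, defect rate 6.9≤10.2, capacity 760≥613).
Opt2: not dominated (best lead time).
Opt3: dominated by Opt2 (lead time 10≤30, unit cost 16≤19, defect rate 3.7≤8.2, capacity 353≥299).
Opt4: not dominated (best defect rate).
Opt5: dominated by Opt2 (lead time 10≤21, unit cost 16≤50, defect rate 3.7≤8.4, capacity 353≥309).
Opt6: not dominated (best unit cost).
Opt7: not dominated.
Opt8: not dominated.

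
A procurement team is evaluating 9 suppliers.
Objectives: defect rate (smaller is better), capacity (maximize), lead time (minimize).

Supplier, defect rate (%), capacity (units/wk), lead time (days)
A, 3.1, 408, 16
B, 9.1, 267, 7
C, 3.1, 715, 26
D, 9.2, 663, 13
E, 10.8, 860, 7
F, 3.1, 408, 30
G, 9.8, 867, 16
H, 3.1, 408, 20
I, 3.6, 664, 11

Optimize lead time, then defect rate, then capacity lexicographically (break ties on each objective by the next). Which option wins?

First minimize lead time: best is 7, kept {B, E}.
Then minimize defect rate: best is 9.1, kept {B}.

B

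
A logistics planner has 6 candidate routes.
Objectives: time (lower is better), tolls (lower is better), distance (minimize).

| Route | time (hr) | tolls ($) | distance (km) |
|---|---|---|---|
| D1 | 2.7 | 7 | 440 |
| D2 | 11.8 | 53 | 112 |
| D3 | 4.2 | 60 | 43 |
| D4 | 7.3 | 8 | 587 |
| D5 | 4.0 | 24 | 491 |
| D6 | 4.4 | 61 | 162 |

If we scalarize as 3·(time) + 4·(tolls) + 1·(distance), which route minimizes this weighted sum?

D3

D1: 3·2.7 + 4·7 + 1·440 = 476.1
D2: 3·11.8 + 4·53 + 1·112 = 359.4
D3: 3·4.2 + 4·60 + 1·43 = 295.6
D4: 3·7.3 + 4·8 + 1·587 = 640.9
D5: 3·4.0 + 4·24 + 1·491 = 599.0
D6: 3·4.4 + 4·61 + 1·162 = 419.2
Lowest: D3 at 295.6.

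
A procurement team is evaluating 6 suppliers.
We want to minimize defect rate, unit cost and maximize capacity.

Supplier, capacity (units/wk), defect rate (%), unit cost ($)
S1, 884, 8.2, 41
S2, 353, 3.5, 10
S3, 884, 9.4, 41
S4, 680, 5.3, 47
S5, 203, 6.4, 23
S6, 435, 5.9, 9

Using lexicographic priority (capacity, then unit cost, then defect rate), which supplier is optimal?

S1

First maximize capacity: best is 884, kept {S1, S3}.
Then minimize unit cost: best is 41, kept {S1, S3}.
Then minimize defect rate: best is 8.2, kept {S1}.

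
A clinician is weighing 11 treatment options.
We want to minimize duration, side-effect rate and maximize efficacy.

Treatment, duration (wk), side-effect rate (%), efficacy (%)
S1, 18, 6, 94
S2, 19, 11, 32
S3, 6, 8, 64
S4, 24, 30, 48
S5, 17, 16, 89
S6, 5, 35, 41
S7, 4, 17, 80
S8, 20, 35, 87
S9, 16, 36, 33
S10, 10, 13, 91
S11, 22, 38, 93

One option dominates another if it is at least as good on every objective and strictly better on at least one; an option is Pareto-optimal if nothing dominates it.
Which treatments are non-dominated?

S1: not dominated (best side-effect rate).
S2: dominated by S1 (duration 18≤19, side-effect rate 6≤11, efficacy 94≥32).
S3: not dominated.
S4: dominated by S1 (duration 18≤24, side-effect rate 6≤30, efficacy 94≥48).
S5: dominated by S10 (duration 10≤17, side-effect rate 13≤16, efficacy 91≥89).
S6: dominated by S7 (duration 4≤5, side-effect rate 17≤35, efficacy 80≥41).
S7: not dominated (best duration).
S8: dominated by S1 (duration 18≤20, side-effect rate 6≤35, efficacy 94≥87).
S9: dominated by S3 (duration 6≤16, side-effect rate 8≤36, efficacy 64≥33).
S10: not dominated.
S11: dominated by S1 (duration 18≤22, side-effect rate 6≤38, efficacy 94≥93).

S1, S3, S7, S10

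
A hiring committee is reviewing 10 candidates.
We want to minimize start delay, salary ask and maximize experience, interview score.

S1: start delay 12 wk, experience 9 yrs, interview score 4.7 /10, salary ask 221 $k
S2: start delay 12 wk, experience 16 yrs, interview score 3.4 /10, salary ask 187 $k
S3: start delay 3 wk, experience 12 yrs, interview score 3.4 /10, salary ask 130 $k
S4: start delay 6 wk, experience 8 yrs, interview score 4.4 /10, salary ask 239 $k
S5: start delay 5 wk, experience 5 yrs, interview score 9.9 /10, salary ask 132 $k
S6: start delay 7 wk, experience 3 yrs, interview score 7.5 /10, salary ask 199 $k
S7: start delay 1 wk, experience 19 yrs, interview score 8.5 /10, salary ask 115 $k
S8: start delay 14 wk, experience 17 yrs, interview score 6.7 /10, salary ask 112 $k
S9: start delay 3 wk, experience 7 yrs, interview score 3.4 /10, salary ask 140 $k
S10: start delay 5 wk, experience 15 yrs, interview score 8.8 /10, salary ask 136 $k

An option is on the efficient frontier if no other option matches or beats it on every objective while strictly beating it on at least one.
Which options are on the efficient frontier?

S1: dominated by S7 (start delay 1≤12, experience 19≥9, interview score 8.5≥4.7, salary ask 115≤221).
S2: dominated by S7 (start delay 1≤12, experience 19≥16, interview score 8.5≥3.4, salary ask 115≤187).
S3: dominated by S7 (start delay 1≤3, experience 19≥12, interview score 8.5≥3.4, salary ask 115≤130).
S4: dominated by S7 (start delay 1≤6, experience 19≥8, interview score 8.5≥4.4, salary ask 115≤239).
S5: not dominated (best interview score).
S6: dominated by S5 (start delay 5≤7, experience 5≥3, interview score 9.9≥7.5, salary ask 132≤199).
S7: not dominated (best start delay).
S8: not dominated (best salary ask).
S9: dominated by S3 (start delay 3≤3, experience 12≥7, interview score 3.4≥3.4, salary ask 130≤140).
S10: not dominated.

S5, S7, S8, S10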